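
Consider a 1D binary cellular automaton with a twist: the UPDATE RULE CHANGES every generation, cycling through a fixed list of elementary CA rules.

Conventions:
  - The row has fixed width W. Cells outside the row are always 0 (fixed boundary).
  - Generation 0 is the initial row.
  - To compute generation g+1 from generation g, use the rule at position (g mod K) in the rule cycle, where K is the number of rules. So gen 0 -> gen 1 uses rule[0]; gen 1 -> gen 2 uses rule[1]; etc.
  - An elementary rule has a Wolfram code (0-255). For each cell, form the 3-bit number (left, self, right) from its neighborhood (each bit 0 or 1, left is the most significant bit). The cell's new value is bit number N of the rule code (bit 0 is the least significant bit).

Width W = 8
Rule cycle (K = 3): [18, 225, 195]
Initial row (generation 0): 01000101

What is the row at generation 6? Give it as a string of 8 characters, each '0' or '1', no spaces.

Answer: 11111101

Derivation:
Gen 0: 01000101
Gen 1 (rule 18): 10101000
Gen 2 (rule 225): 01010011
Gen 3 (rule 195): 10000101
Gen 4 (rule 18): 01001000
Gen 5 (rule 225): 00000011
Gen 6 (rule 195): 11111101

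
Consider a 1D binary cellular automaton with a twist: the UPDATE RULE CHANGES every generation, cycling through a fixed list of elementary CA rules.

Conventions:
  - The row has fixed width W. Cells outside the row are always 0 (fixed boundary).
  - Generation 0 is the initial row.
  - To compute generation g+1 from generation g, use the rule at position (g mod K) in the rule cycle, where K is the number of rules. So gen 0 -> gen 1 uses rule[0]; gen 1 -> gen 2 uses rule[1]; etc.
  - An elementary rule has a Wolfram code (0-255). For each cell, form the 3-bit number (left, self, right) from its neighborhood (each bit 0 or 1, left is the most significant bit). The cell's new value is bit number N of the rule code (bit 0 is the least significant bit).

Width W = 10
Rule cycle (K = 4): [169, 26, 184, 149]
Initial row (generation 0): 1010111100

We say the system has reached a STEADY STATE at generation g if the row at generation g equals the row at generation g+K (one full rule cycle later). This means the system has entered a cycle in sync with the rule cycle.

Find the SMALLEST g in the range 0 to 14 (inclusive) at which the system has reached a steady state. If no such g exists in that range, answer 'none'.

Answer: 6

Derivation:
Gen 0: 1010111100
Gen 1 (rule 169): 0101111001
Gen 2 (rule 26): 1001000110
Gen 3 (rule 184): 0100100101
Gen 4 (rule 149): 0110110101
Gen 5 (rule 169): 0101101010
Gen 6 (rule 26): 1001000001
Gen 7 (rule 184): 0100100000
Gen 8 (rule 149): 0110111111
Gen 9 (rule 169): 0101111110
Gen 10 (rule 26): 1001000001
Gen 11 (rule 184): 0100100000
Gen 12 (rule 149): 0110111111
Gen 13 (rule 169): 0101111110
Gen 14 (rule 26): 1001000001
Gen 15 (rule 184): 0100100000
Gen 16 (rule 149): 0110111111
Gen 17 (rule 169): 0101111110
Gen 18 (rule 26): 1001000001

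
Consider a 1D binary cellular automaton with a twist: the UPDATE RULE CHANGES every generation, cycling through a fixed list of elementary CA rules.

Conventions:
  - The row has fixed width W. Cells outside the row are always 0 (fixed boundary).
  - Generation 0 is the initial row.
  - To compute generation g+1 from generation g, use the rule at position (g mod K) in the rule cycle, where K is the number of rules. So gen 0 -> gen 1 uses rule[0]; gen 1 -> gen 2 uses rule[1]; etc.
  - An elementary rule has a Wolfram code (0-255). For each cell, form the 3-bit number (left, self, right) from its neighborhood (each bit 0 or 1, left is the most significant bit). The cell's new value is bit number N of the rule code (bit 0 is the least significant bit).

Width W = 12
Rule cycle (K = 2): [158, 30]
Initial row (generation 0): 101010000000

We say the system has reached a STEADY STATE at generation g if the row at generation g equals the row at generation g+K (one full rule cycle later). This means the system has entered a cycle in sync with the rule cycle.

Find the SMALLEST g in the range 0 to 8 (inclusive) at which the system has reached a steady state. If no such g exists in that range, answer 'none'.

Gen 0: 101010000000
Gen 1 (rule 158): 101011000000
Gen 2 (rule 30): 101010100000
Gen 3 (rule 158): 101010110000
Gen 4 (rule 30): 101010101000
Gen 5 (rule 158): 101010101100
Gen 6 (rule 30): 101010101010
Gen 7 (rule 158): 101010101011
Gen 8 (rule 30): 101010101010
Gen 9 (rule 158): 101010101011
Gen 10 (rule 30): 101010101010

Answer: 6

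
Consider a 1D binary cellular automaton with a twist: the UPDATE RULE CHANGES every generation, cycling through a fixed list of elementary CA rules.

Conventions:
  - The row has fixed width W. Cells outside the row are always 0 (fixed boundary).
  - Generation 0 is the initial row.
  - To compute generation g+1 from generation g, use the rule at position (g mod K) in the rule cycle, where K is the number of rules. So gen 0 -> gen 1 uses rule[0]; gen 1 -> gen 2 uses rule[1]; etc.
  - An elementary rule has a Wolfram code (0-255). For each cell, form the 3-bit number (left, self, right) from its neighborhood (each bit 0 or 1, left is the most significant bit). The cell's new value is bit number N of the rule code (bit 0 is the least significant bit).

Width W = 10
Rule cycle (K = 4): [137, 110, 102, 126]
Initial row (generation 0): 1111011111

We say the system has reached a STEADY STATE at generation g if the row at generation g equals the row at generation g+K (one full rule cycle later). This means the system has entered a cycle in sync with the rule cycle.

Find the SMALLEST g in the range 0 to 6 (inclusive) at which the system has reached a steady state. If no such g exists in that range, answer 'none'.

Answer: none

Derivation:
Gen 0: 1111011111
Gen 1 (rule 137): 1110011110
Gen 2 (rule 110): 1010110010
Gen 3 (rule 102): 1111010110
Gen 4 (rule 126): 1001111111
Gen 5 (rule 137): 0001111110
Gen 6 (rule 110): 0011000010
Gen 7 (rule 102): 0101000110
Gen 8 (rule 126): 1111101111
Gen 9 (rule 137): 1111001110
Gen 10 (rule 110): 1001011010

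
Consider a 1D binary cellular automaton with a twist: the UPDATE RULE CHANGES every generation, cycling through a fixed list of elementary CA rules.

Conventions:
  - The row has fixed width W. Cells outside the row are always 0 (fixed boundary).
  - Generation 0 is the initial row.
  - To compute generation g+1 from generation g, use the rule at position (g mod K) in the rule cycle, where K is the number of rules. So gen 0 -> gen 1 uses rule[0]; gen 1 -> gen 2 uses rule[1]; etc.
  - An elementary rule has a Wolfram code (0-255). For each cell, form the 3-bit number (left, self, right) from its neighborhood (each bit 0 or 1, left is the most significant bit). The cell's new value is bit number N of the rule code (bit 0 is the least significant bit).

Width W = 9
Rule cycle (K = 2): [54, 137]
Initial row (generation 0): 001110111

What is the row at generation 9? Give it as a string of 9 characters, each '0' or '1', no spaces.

Gen 0: 001110111
Gen 1 (rule 54): 010001000
Gen 2 (rule 137): 000100011
Gen 3 (rule 54): 001110100
Gen 4 (rule 137): 101100001
Gen 5 (rule 54): 110010011
Gen 6 (rule 137): 100000010
Gen 7 (rule 54): 110000111
Gen 8 (rule 137): 100110110
Gen 9 (rule 54): 111001001

Answer: 111001001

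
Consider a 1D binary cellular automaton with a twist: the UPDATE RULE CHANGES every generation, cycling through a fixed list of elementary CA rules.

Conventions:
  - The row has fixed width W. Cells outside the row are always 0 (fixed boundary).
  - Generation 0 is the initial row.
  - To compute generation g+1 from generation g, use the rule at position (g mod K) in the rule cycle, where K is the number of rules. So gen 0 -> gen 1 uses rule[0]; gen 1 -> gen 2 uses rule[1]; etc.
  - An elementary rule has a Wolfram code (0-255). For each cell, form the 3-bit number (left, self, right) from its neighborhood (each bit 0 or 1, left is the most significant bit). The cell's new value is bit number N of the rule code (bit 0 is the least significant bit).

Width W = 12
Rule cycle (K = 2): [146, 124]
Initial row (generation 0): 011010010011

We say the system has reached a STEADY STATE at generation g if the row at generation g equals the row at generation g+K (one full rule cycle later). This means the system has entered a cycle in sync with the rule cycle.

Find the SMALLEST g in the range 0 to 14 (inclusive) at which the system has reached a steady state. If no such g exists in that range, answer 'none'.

Gen 0: 011010010011
Gen 1 (rule 146): 100001101100
Gen 2 (rule 124): 110001111110
Gen 3 (rule 146): 001010111101
Gen 4 (rule 124): 001111100111
Gen 5 (rule 146): 010111011010
Gen 6 (rule 124): 011101111111
Gen 7 (rule 146): 101000111110
Gen 8 (rule 124): 111100100011
Gen 9 (rule 146): 011011010100
Gen 10 (rule 124): 011111111110
Gen 11 (rule 146): 101111111101
Gen 12 (rule 124): 111000000111
Gen 13 (rule 146): 010100001010
Gen 14 (rule 124): 011110001111
Gen 15 (rule 146): 101101010110
Gen 16 (rule 124): 111111111111

Answer: none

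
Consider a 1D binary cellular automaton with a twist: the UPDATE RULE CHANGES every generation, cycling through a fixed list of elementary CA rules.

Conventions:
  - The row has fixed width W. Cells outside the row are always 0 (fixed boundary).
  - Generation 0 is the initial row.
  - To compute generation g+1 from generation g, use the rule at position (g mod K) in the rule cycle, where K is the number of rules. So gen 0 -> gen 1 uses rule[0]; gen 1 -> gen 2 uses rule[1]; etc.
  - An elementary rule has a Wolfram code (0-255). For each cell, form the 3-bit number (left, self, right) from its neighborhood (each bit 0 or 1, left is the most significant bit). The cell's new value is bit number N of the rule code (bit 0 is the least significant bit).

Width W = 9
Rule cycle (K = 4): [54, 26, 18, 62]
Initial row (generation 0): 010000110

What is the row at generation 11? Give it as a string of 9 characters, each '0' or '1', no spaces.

Gen 0: 010000110
Gen 1 (rule 54): 111001001
Gen 2 (rule 26): 100110110
Gen 3 (rule 18): 011000001
Gen 4 (rule 62): 110100011
Gen 5 (rule 54): 001110100
Gen 6 (rule 26): 011000010
Gen 7 (rule 18): 100100101
Gen 8 (rule 62): 111111111
Gen 9 (rule 54): 000000000
Gen 10 (rule 26): 000000000
Gen 11 (rule 18): 000000000

Answer: 000000000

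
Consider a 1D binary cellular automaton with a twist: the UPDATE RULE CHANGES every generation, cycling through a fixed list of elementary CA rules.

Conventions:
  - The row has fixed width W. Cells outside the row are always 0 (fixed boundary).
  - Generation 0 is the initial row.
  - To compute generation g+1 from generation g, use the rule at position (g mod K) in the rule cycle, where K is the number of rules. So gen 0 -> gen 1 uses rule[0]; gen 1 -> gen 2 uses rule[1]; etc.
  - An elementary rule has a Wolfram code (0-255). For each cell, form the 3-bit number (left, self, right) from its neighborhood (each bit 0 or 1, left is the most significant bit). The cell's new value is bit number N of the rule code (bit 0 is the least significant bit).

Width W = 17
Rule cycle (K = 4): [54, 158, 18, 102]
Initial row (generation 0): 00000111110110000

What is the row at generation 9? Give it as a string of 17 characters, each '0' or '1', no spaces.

Answer: 00001111100000000

Derivation:
Gen 0: 00000111110110000
Gen 1 (rule 54): 00001000001001000
Gen 2 (rule 158): 00011100011111100
Gen 3 (rule 18): 00100010100000010
Gen 4 (rule 102): 01100111100000110
Gen 5 (rule 54): 10011000010001001
Gen 6 (rule 158): 11110100111011111
Gen 7 (rule 18): 00000011000000000
Gen 8 (rule 102): 00000101000000000
Gen 9 (rule 54): 00001111100000000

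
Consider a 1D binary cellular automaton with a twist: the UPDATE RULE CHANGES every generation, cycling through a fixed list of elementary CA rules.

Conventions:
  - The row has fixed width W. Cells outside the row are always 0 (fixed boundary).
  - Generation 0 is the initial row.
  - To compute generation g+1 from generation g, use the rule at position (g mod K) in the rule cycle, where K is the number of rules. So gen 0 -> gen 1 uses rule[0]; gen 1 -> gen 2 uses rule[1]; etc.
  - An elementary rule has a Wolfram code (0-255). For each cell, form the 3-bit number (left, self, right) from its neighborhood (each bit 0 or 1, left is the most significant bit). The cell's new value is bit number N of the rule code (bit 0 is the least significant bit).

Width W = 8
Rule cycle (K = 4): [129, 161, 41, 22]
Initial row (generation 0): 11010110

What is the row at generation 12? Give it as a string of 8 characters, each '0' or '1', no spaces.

Gen 0: 11010110
Gen 1 (rule 129): 00000000
Gen 2 (rule 161): 11111111
Gen 3 (rule 41): 10000000
Gen 4 (rule 22): 11000000
Gen 5 (rule 129): 00011111
Gen 6 (rule 161): 11001110
Gen 7 (rule 41): 10001000
Gen 8 (rule 22): 11011100
Gen 9 (rule 129): 00001001
Gen 10 (rule 161): 11100000
Gen 11 (rule 41): 10001111
Gen 12 (rule 22): 11010000

Answer: 11010000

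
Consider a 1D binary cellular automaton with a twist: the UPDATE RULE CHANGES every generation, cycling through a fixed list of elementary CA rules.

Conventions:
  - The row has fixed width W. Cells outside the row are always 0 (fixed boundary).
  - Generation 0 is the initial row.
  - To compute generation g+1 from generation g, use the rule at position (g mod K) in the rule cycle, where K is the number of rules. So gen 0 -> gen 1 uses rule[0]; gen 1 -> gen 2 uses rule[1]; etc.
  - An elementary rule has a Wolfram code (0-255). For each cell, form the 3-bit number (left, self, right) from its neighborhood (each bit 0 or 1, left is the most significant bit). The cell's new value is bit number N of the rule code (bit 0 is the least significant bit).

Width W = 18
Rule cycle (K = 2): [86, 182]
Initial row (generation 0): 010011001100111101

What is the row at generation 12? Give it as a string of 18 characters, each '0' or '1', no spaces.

Answer: 000000100111101011

Derivation:
Gen 0: 010011001100111101
Gen 1 (rule 86): 111101110111000101
Gen 2 (rule 182): 011010101010101111
Gen 3 (rule 86): 101010101010100001
Gen 4 (rule 182): 111111111111110011
Gen 5 (rule 86): 000000000000011101
Gen 6 (rule 182): 000000000000101011
Gen 7 (rule 86): 000000000001101001
Gen 8 (rule 182): 000000000010011111
Gen 9 (rule 86): 000000000111100001
Gen 10 (rule 182): 000000001011010011
Gen 11 (rule 86): 000000011001011101
Gen 12 (rule 182): 000000100111101011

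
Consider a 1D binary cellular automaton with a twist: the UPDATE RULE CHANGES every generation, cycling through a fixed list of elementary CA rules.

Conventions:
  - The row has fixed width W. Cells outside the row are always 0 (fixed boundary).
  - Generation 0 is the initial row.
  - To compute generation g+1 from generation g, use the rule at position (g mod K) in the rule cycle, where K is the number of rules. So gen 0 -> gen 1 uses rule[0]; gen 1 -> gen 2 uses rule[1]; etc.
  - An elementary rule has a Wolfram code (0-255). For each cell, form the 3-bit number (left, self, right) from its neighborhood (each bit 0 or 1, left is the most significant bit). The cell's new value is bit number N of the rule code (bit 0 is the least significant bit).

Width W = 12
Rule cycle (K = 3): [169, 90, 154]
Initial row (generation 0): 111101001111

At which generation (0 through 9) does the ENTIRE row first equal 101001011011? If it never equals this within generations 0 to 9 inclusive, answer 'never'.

Gen 0: 111101001111
Gen 1 (rule 169): 111010001110
Gen 2 (rule 90): 101001011011
Gen 3 (rule 154): 000110010010
Gen 4 (rule 169): 110100000000
Gen 5 (rule 90): 110010000000
Gen 6 (rule 154): 101101000000
Gen 7 (rule 169): 011010011111
Gen 8 (rule 90): 111001110001
Gen 9 (rule 154): 110111101010

Answer: 2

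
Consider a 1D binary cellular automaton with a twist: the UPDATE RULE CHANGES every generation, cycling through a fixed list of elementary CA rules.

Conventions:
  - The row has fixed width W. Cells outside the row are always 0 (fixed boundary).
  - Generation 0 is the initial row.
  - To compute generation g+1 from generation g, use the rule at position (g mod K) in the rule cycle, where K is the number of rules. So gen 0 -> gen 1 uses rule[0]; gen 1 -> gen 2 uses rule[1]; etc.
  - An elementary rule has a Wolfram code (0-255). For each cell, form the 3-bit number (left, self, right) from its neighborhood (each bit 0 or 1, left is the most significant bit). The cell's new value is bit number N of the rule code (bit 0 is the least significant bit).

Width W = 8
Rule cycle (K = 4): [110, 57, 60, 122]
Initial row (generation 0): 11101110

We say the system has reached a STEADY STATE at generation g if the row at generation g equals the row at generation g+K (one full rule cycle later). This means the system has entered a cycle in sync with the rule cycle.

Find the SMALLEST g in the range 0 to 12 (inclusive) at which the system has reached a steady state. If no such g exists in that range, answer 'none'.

Answer: none

Derivation:
Gen 0: 11101110
Gen 1 (rule 110): 10111010
Gen 2 (rule 57): 01100101
Gen 3 (rule 60): 01010111
Gen 4 (rule 122): 10101101
Gen 5 (rule 110): 11111111
Gen 6 (rule 57): 10000000
Gen 7 (rule 60): 11000000
Gen 8 (rule 122): 11100000
Gen 9 (rule 110): 10100000
Gen 10 (rule 57): 01011111
Gen 11 (rule 60): 01110000
Gen 12 (rule 122): 11011000
Gen 13 (rule 110): 11111000
Gen 14 (rule 57): 10000111
Gen 15 (rule 60): 11000100
Gen 16 (rule 122): 11101010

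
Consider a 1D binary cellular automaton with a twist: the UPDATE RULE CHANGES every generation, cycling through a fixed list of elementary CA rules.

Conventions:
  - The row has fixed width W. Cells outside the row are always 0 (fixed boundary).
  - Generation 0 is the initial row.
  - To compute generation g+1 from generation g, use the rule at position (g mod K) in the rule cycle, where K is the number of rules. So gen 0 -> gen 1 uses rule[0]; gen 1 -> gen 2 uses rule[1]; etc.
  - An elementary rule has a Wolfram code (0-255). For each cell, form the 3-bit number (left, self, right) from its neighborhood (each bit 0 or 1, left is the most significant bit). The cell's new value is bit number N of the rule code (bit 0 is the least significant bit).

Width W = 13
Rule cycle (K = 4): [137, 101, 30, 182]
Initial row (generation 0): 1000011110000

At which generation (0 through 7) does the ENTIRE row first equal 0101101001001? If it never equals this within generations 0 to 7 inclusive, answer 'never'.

Answer: 6

Derivation:
Gen 0: 1000011110000
Gen 1 (rule 137): 0011011100111
Gen 2 (rule 101): 1001100100001
Gen 3 (rule 30): 1111011110011
Gen 4 (rule 182): 0110101101100
Gen 5 (rule 137): 0100001001001
Gen 6 (rule 101): 0101101001001
Gen 7 (rule 30): 1101001111111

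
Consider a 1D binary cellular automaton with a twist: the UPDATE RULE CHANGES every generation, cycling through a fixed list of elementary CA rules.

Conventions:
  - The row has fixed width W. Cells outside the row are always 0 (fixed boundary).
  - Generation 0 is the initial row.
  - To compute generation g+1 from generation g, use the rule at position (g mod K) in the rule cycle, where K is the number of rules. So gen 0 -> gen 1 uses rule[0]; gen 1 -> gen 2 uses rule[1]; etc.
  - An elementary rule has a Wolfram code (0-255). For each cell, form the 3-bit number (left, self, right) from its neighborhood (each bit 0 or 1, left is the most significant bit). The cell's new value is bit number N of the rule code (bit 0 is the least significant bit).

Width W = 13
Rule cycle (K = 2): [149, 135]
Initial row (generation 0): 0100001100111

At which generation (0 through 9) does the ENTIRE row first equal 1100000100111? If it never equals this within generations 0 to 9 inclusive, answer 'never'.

Gen 0: 0100001100111
Gen 1 (rule 149): 0111100010010
Gen 2 (rule 135): 1011001110110
Gen 3 (rule 149): 1000100100001
Gen 4 (rule 135): 1011101101111
Gen 5 (rule 149): 1001000000110
Gen 6 (rule 135): 1011011111000
Gen 7 (rule 149): 1000001110111
Gen 8 (rule 135): 1011110100010
Gen 9 (rule 149): 1001100111011

Answer: never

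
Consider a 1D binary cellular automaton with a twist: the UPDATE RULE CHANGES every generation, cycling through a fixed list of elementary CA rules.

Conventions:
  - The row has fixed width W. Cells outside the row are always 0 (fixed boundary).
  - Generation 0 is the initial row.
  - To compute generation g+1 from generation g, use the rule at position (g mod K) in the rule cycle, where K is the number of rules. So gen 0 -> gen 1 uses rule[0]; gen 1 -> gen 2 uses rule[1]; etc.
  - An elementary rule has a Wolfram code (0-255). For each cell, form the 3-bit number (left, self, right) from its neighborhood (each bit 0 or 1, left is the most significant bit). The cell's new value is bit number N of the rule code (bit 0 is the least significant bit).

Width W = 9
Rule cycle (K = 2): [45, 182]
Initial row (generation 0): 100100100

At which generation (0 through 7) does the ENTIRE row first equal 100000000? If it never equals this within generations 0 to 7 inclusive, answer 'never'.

Answer: 3

Derivation:
Gen 0: 100100100
Gen 1 (rule 45): 100100101
Gen 2 (rule 182): 111111111
Gen 3 (rule 45): 100000000
Gen 4 (rule 182): 110000000
Gen 5 (rule 45): 100111111
Gen 6 (rule 182): 111011110
Gen 7 (rule 45): 100110000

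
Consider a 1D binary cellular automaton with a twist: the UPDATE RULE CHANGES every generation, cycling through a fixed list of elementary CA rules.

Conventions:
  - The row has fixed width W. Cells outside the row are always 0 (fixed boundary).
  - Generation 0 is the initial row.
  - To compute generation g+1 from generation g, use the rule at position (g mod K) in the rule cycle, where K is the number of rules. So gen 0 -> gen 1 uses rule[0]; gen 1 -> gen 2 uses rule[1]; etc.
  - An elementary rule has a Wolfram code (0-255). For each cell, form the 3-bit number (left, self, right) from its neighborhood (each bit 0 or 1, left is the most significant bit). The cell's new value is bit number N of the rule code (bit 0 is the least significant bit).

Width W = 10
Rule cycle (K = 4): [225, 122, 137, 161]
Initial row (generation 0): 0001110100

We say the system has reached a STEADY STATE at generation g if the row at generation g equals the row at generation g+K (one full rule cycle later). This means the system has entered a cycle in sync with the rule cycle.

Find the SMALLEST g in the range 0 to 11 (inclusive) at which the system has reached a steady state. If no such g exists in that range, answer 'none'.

Gen 0: 0001110100
Gen 1 (rule 225): 1100111001
Gen 2 (rule 122): 1111101110
Gen 3 (rule 137): 1111001100
Gen 4 (rule 161): 0110000001
Gen 5 (rule 225): 0010111100
Gen 6 (rule 122): 0101100110
Gen 7 (rule 137): 0001000100
Gen 8 (rule 161): 1100010001
Gen 9 (rule 225): 0101000100
Gen 10 (rule 122): 1010101010
Gen 11 (rule 137): 0000000000
Gen 12 (rule 161): 1111111111
Gen 13 (rule 225): 0111111111
Gen 14 (rule 122): 1100000001
Gen 15 (rule 137): 1001111100

Answer: none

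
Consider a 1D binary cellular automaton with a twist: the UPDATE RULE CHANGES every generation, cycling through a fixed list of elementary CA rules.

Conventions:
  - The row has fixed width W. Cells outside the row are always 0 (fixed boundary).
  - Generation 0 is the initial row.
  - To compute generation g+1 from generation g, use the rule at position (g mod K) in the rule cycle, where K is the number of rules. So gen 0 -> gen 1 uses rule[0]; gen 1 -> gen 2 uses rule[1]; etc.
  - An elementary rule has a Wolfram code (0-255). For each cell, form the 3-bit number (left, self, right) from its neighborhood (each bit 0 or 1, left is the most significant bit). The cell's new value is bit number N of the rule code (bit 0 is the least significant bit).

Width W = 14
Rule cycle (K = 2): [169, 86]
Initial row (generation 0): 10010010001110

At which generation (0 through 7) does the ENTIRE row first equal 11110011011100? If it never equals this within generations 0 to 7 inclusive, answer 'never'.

Gen 0: 10010010001110
Gen 1 (rule 169): 00000000101100
Gen 2 (rule 86): 00000001100110
Gen 3 (rule 169): 11111101000100
Gen 4 (rule 86): 00000101101110
Gen 5 (rule 169): 11110011011100
Gen 6 (rule 86): 00011101000110
Gen 7 (rule 169): 11011010010100

Answer: 5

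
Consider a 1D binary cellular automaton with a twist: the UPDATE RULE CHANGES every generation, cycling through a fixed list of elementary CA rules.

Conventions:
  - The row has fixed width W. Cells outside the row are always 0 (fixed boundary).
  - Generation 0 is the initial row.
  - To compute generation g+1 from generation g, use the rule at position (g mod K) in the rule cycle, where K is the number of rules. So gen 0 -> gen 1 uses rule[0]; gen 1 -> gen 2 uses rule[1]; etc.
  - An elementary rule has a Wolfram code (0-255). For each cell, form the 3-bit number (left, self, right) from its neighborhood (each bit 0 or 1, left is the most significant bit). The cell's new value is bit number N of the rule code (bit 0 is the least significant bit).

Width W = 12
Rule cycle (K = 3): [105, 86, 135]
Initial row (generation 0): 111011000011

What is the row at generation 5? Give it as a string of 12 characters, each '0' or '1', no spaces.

Gen 0: 111011000011
Gen 1 (rule 105): 101111011011
Gen 2 (rule 86): 100001001001
Gen 3 (rule 135): 101111011011
Gen 4 (rule 105): 011001111111
Gen 5 (rule 86): 101110000001

Answer: 101110000001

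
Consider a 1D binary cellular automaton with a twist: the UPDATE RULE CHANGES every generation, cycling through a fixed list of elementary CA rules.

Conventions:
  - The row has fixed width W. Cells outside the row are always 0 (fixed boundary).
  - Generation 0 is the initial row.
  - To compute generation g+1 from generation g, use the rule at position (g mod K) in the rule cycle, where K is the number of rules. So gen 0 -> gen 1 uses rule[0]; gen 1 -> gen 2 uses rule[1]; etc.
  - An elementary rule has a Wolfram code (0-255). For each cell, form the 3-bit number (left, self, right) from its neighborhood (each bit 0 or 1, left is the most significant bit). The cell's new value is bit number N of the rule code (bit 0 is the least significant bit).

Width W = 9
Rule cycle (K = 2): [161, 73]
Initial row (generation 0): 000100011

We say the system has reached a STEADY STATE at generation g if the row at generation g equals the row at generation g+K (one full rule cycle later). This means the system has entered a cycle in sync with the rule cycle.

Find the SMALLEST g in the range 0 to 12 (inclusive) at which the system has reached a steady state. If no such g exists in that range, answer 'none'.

Answer: 11

Derivation:
Gen 0: 000100011
Gen 1 (rule 161): 110001000
Gen 2 (rule 73): 110100011
Gen 3 (rule 161): 001001000
Gen 4 (rule 73): 100000011
Gen 5 (rule 161): 001111000
Gen 6 (rule 73): 101001011
Gen 7 (rule 161): 010000100
Gen 8 (rule 73): 000110001
Gen 9 (rule 161): 110000100
Gen 10 (rule 73): 110110001
Gen 11 (rule 161): 001000100
Gen 12 (rule 73): 100010001
Gen 13 (rule 161): 001000100
Gen 14 (rule 73): 100010001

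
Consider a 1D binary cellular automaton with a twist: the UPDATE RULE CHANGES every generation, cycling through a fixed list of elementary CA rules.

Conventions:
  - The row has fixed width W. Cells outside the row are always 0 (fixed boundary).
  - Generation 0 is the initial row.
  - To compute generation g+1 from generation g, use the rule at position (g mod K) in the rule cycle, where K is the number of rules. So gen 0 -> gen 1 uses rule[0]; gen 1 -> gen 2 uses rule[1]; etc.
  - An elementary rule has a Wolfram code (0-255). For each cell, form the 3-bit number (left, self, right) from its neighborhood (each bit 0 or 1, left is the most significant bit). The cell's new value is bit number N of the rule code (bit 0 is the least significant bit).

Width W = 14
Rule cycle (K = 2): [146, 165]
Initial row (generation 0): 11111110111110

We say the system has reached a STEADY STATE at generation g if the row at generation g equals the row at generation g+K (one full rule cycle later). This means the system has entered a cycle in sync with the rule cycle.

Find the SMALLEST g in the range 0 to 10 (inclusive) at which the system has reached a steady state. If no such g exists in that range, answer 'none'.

Answer: none

Derivation:
Gen 0: 11111110111110
Gen 1 (rule 146): 01111100011101
Gen 2 (rule 165): 00111001001011
Gen 3 (rule 146): 01010110110000
Gen 4 (rule 165): 01111001000111
Gen 5 (rule 146): 10110110101010
Gen 6 (rule 165): 11001001111110
Gen 7 (rule 146): 00110110111101
Gen 8 (rule 165): 10001001011011
Gen 9 (rule 146): 01010110000000
Gen 10 (rule 165): 01111000111111
Gen 11 (rule 146): 10110101011110
Gen 12 (rule 165): 11001111101100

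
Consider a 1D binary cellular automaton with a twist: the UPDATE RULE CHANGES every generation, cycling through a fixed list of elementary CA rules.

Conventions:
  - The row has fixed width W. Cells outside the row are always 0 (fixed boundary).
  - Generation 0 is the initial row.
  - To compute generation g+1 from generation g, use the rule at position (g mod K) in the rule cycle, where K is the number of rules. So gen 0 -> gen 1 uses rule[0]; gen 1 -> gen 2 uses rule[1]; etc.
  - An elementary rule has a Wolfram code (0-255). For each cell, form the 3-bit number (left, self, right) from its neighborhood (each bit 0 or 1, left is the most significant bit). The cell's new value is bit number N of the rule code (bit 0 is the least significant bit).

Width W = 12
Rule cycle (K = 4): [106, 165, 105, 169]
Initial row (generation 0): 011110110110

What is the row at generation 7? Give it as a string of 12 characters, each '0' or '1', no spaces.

Answer: 110110000010

Derivation:
Gen 0: 011110110110
Gen 1 (rule 106): 110011111110
Gen 2 (rule 165): 000001111100
Gen 3 (rule 105): 111101000101
Gen 4 (rule 169): 111010010010
Gen 5 (rule 106): 101100100100
Gen 6 (rule 165): 110000100101
Gen 7 (rule 105): 110110000010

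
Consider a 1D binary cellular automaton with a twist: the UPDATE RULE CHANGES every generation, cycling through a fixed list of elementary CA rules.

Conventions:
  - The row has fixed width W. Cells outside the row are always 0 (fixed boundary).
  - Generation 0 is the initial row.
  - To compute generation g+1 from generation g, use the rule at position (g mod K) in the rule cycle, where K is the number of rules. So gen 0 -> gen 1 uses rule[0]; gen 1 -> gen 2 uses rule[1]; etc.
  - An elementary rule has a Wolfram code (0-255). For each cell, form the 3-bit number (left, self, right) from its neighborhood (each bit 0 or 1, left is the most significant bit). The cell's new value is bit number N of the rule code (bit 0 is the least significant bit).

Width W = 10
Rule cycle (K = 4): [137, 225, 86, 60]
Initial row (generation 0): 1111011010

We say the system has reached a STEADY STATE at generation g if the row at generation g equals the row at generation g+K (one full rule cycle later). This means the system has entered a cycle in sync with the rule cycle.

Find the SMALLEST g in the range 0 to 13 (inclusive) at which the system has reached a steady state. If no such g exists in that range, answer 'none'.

Answer: 13

Derivation:
Gen 0: 1111011010
Gen 1 (rule 137): 1110010000
Gen 2 (rule 225): 0110000111
Gen 3 (rule 86): 1011001001
Gen 4 (rule 60): 1110101101
Gen 5 (rule 137): 1100001000
Gen 6 (rule 225): 0101100011
Gen 7 (rule 86): 1100110101
Gen 8 (rule 60): 1010101111
Gen 9 (rule 137): 0000001110
Gen 10 (rule 225): 1111100110
Gen 11 (rule 86): 0000111011
Gen 12 (rule 60): 0000100110
Gen 13 (rule 137): 1110000100
Gen 14 (rule 225): 0110110001
Gen 15 (rule 86): 1010011011
Gen 16 (rule 60): 1111010110
Gen 17 (rule 137): 1110000100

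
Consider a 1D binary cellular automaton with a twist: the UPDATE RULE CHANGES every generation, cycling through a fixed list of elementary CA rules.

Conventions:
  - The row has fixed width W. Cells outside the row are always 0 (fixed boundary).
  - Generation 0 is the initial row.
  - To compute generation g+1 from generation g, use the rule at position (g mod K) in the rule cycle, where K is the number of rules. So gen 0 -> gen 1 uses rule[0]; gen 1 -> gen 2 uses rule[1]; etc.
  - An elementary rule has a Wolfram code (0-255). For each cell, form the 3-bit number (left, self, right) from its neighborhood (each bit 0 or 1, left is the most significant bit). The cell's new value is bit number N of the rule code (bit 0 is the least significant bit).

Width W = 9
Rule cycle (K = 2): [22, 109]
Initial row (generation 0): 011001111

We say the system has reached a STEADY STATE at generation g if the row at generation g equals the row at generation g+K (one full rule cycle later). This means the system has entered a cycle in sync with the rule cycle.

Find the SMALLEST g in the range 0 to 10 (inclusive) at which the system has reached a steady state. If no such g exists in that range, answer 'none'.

Gen 0: 011001111
Gen 1 (rule 22): 100110000
Gen 2 (rule 109): 100110111
Gen 3 (rule 22): 111000000
Gen 4 (rule 109): 101011111
Gen 5 (rule 22): 101000000
Gen 6 (rule 109): 111011111
Gen 7 (rule 22): 000000000
Gen 8 (rule 109): 111111111
Gen 9 (rule 22): 000000000
Gen 10 (rule 109): 111111111
Gen 11 (rule 22): 000000000
Gen 12 (rule 109): 111111111

Answer: 7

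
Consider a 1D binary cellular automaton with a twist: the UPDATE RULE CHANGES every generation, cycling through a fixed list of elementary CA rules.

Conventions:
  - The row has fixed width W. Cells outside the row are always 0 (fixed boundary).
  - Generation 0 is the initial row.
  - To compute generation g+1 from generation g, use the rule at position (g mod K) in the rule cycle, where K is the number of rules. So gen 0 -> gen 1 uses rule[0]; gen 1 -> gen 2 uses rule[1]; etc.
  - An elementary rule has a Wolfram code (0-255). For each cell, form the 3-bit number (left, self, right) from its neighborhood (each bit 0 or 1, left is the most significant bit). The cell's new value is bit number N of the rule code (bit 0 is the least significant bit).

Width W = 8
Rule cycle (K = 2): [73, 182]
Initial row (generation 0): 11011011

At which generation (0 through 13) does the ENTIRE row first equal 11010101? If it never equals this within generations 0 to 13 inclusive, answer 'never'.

Gen 0: 11011011
Gen 1 (rule 73): 11011011
Gen 2 (rule 182): 00100100
Gen 3 (rule 73): 10000001
Gen 4 (rule 182): 11000011
Gen 5 (rule 73): 11011011
Gen 6 (rule 182): 00100100
Gen 7 (rule 73): 10000001
Gen 8 (rule 182): 11000011
Gen 9 (rule 73): 11011011
Gen 10 (rule 182): 00100100
Gen 11 (rule 73): 10000001
Gen 12 (rule 182): 11000011
Gen 13 (rule 73): 11011011

Answer: never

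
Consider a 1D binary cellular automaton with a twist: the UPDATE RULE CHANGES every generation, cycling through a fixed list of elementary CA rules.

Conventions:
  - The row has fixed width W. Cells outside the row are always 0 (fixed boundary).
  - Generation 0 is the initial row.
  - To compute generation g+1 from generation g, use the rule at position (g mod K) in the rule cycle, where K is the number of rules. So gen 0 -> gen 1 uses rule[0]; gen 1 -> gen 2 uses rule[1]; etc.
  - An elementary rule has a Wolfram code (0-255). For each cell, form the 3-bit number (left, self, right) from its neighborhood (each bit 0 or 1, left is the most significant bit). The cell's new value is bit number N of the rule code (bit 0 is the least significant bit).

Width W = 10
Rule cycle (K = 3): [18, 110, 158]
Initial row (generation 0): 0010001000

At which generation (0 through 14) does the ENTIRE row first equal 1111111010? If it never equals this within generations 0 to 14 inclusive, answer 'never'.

Gen 0: 0010001000
Gen 1 (rule 18): 0101010100
Gen 2 (rule 110): 1111111100
Gen 3 (rule 158): 1111111010
Gen 4 (rule 18): 0000000001
Gen 5 (rule 110): 0000000011
Gen 6 (rule 158): 0000000110
Gen 7 (rule 18): 0000001001
Gen 8 (rule 110): 0000011011
Gen 9 (rule 158): 0000110010
Gen 10 (rule 18): 0001001101
Gen 11 (rule 110): 0011011111
Gen 12 (rule 158): 0110011110
Gen 13 (rule 18): 1001100001
Gen 14 (rule 110): 1011100011

Answer: 3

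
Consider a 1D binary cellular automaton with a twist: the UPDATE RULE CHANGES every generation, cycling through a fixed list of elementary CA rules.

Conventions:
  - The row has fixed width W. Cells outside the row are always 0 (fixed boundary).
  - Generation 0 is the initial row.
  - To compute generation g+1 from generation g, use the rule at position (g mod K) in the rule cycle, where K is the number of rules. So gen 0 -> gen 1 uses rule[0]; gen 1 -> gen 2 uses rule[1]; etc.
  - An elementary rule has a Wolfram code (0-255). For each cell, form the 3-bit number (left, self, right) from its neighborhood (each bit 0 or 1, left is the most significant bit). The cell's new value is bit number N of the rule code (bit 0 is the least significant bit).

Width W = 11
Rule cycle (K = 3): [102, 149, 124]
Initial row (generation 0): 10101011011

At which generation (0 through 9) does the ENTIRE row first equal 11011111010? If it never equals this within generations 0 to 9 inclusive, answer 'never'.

Gen 0: 10101011011
Gen 1 (rule 102): 11111101101
Gen 2 (rule 149): 01111000001
Gen 3 (rule 124): 01001100001
Gen 4 (rule 102): 11010100011
Gen 5 (rule 149): 00010111000
Gen 6 (rule 124): 00011101100
Gen 7 (rule 102): 00100110100
Gen 8 (rule 149): 10110000111
Gen 9 (rule 124): 11111000101

Answer: never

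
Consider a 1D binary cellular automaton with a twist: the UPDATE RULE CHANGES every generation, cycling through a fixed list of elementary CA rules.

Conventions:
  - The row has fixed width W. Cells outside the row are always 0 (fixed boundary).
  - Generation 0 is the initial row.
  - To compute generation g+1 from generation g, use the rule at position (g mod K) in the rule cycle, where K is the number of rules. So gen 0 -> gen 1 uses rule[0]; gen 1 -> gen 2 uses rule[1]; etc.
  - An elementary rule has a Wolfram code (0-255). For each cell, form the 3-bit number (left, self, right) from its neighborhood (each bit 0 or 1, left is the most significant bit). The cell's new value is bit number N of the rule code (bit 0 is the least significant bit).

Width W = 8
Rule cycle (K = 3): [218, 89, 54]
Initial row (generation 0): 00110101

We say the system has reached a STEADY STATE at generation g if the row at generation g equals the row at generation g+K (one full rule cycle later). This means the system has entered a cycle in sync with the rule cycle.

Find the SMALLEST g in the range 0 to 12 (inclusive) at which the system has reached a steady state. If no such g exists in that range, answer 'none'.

Answer: 3

Derivation:
Gen 0: 00110101
Gen 1 (rule 218): 01110000
Gen 2 (rule 89): 01011111
Gen 3 (rule 54): 11100000
Gen 4 (rule 218): 11110000
Gen 5 (rule 89): 10011111
Gen 6 (rule 54): 11100000
Gen 7 (rule 218): 11110000
Gen 8 (rule 89): 10011111
Gen 9 (rule 54): 11100000
Gen 10 (rule 218): 11110000
Gen 11 (rule 89): 10011111
Gen 12 (rule 54): 11100000
Gen 13 (rule 218): 11110000
Gen 14 (rule 89): 10011111
Gen 15 (rule 54): 11100000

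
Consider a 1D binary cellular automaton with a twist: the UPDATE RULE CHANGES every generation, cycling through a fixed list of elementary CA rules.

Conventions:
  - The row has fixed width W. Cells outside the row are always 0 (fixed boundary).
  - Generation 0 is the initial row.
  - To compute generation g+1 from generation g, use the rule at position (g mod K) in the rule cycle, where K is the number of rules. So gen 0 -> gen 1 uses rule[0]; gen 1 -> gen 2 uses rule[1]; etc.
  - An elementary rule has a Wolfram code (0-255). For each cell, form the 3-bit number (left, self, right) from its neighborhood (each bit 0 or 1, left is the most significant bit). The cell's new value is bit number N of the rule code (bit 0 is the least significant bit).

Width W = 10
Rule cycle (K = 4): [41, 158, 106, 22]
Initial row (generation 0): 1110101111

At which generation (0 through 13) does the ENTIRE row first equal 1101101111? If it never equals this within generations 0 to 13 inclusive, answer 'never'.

Gen 0: 1110101111
Gen 1 (rule 41): 1001011000
Gen 2 (rule 158): 1111010100
Gen 3 (rule 106): 1001101000
Gen 4 (rule 22): 1110001100
Gen 5 (rule 41): 1000101001
Gen 6 (rule 158): 1101101111
Gen 7 (rule 106): 1111111001
Gen 8 (rule 22): 0000000111
Gen 9 (rule 41): 1111110100
Gen 10 (rule 158): 1111100110
Gen 11 (rule 106): 1000101110
Gen 12 (rule 22): 1101100001
Gen 13 (rule 41): 1011001100

Answer: 6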